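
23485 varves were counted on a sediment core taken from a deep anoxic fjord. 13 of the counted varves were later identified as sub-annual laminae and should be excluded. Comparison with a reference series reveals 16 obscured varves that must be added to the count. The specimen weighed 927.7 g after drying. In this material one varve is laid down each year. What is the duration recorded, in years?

23488 years

After corrections the count is 23485 − 13 + 16 = 23488 varves.
With a one-to-one varve periodicity this is 23488 years.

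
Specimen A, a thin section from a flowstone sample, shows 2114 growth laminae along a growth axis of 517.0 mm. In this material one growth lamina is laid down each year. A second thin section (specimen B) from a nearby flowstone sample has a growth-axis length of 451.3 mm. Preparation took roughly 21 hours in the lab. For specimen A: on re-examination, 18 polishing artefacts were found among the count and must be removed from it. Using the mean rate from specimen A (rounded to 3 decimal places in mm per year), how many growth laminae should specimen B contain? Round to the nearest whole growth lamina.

Specimen A: adjusted count: 2114 − 18 = 2096 growth laminae.
A: 517.0 mm over 2096 years gives 517.0 / 2096 ≈ 0.247 mm/year.
Specimen B: 451.3 mm / 0.247 mm per year = 1827.13 years ≈ 1827 growth laminae.

1827 growth laminae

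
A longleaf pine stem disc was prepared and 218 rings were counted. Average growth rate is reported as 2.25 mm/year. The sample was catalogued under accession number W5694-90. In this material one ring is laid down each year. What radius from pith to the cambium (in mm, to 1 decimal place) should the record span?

490.5 mm

218 years of growth are recorded.
218 years at 2.25 mm/year gives 2.25 × 218 = 490.5 mm.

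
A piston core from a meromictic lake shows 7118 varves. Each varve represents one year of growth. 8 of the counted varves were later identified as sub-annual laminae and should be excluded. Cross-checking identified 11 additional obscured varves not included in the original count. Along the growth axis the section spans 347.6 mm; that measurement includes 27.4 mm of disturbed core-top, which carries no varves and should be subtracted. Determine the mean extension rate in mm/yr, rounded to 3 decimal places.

Correcting the raw count gives 7118 − 8 + 11 = 7121 true varves.
Net length = 347.6 − 27.4 = 320.2 mm.
320.2 mm over 7121 years gives 320.2 / 7121 ≈ 0.045 mm/yr.

0.045 mm/yr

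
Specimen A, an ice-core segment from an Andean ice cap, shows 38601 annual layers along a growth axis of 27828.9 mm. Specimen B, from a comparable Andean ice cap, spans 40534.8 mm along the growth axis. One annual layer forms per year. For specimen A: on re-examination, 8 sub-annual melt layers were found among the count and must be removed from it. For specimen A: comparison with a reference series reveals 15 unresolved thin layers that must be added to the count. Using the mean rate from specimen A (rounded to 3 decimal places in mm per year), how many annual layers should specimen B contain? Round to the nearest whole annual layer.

56220 annual layers

Specimen A: adjusted count: 38601 − 8 + 15 = 38608 annual layers.
A: Mean rate = 27828.9 mm / 38608 years ≈ 0.721 mm/yr.
B spans 40534.8 / 0.721 = 56220.25 years ≈ 56220 annual layers.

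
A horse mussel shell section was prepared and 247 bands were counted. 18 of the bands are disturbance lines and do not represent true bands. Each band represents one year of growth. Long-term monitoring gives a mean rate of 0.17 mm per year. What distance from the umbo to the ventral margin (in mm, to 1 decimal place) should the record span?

True band count = 247 − 18 = 229.
229 years at 0.17 mm/year gives 0.17 × 229 = 38.9 mm.

38.9 mm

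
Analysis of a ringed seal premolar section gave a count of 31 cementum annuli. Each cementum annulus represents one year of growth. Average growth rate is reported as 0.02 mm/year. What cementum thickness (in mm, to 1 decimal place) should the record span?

0.6 mm

The record spans 31 years at 0.02 mm per year.
Length ≈ 0.02 × 31 = 0.6 mm.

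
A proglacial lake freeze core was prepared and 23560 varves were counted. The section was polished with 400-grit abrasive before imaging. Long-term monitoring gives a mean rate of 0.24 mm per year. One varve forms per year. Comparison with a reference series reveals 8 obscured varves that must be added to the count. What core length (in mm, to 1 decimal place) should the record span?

5656.3 mm

Adjusted count: 23560 + 8 = 23568 varves.
Predicted length = 0.24 mm/year × 23568 years = 5656.3 mm.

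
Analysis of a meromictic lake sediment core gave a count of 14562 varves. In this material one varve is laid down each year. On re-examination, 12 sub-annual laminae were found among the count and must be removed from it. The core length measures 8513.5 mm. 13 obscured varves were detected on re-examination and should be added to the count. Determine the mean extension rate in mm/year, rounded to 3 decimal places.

True varve count = 14562 − 12 + 13 = 14563.
8513.5 mm over 14563 years gives 8513.5 / 14563 ≈ 0.585 mm/year.

0.585 mm/year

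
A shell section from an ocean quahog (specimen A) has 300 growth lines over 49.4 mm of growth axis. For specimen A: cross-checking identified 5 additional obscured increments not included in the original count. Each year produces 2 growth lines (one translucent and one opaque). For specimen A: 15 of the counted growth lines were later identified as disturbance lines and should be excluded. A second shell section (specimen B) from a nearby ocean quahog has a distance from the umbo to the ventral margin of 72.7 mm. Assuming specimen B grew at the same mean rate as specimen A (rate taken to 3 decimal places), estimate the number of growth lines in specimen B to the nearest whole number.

426 growth lines

Specimen A: adjusted count: 300 − 15 + 5 = 290 growth lines.
Specimen A: 290 growth lines at 2 per year is 290 / 2 = 145 years.
A: 49.4 mm over 145 years gives 49.4 / 145 ≈ 0.341 mm/year.
Specimen B: 72.7 mm / 0.341 mm per year = 213.20 years; at 2 growth lines per year that is 213.20 × 2 ≈ 426 growth lines.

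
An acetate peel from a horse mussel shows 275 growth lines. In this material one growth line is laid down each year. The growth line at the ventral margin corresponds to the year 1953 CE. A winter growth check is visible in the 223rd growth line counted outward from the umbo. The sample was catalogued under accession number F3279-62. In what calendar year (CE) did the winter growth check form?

Between growth line 223 and the ventral margin there are 275 − 223 = 52 growth lines.
The growth line at the ventral margin is 1953 CE, so the winter growth check dates to 1953 − 52 = 1901 CE.

1901 CE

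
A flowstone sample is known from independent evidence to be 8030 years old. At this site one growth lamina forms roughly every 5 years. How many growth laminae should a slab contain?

1606 growth laminae

Expected growth laminae: 8030 / 5 = 1606.
So 1606 growth laminae should be present.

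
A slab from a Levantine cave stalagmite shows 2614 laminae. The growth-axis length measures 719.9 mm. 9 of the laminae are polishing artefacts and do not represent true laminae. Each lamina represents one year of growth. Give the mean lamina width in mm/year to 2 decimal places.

True lamina count = 2614 − 9 = 2605.
Extension rate ≈ 719.9 / 2605 = 0.28 mm/year.

0.28 mm/year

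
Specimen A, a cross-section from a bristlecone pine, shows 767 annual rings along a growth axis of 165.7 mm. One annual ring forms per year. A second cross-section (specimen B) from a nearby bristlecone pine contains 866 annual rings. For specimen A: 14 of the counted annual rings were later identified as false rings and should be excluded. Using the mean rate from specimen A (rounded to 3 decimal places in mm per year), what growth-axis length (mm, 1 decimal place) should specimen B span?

190.5 mm

Specimen A: adjusted count: 767 − 14 = 753 annual rings.
A: Mean rate = 165.7 mm / 753 years ≈ 0.220 mm per year.
For B, 0.220 mm/year × 866 years = 190.5 mm.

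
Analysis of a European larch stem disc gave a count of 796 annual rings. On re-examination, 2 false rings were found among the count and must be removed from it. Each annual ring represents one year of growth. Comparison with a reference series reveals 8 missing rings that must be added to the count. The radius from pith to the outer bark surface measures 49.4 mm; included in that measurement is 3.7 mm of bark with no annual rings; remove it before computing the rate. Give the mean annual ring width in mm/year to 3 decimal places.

0.057 mm/year

Correcting the raw count gives 796 − 2 + 8 = 802 true annual rings.
Net length = 49.4 − 3.7 = 45.7 mm.
45.7 mm over 802 years gives 45.7 / 802 ≈ 0.057 mm/year.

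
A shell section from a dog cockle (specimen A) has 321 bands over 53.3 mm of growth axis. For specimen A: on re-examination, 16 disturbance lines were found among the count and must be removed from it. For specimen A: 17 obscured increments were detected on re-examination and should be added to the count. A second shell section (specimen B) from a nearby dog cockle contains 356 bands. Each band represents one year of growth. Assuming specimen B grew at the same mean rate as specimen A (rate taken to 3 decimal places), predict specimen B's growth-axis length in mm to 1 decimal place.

Specimen A: after corrections the count is 321 − 16 + 17 = 322 bands.
A: 53.3 mm over 322 years gives 53.3 / 322 ≈ 0.166 mm per year.
Length of B = 0.166 × 356 = 59.1 mm.

59.1 mm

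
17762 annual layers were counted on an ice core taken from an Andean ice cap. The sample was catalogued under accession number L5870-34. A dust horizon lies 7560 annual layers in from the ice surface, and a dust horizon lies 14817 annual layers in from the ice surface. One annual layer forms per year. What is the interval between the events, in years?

7257 yr

14817 − 7560 = 7257 annual layers lie between the two events.
That is 7257 years at one annual layer per year.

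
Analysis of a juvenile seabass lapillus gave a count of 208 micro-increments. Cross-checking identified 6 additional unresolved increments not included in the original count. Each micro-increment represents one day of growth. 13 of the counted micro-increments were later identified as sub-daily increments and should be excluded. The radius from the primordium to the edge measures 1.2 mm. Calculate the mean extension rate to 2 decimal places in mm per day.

Adjusted count: 208 − 13 + 6 = 201 micro-increments.
1.2 mm over 201 days gives 1.2 / 201 ≈ 0.01 mm per day.

0.01 mm per day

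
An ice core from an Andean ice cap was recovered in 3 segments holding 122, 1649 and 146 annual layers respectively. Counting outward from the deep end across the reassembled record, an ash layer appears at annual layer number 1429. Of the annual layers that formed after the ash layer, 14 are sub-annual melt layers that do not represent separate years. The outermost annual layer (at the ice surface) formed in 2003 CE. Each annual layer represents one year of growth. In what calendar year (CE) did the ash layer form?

1529 CE

Total annual layers = 122 + 1649 + 146 = 1917.
1917 − 1429 = 488 annual layers lie beyond the ash layer toward the ice surface.
488 − 14 false = 474 true annual layers after the ash layer.
The annual layer at the ice surface is 2003 CE, so the ash layer dates to 2003 − 474 = 1529 CE.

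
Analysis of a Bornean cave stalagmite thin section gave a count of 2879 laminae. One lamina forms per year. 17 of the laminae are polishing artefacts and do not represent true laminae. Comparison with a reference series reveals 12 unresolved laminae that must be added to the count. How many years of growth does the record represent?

2874 yr

Correcting the raw count gives 2879 − 17 + 12 = 2874 true laminae.
One lamina per year makes the duration 2874 years.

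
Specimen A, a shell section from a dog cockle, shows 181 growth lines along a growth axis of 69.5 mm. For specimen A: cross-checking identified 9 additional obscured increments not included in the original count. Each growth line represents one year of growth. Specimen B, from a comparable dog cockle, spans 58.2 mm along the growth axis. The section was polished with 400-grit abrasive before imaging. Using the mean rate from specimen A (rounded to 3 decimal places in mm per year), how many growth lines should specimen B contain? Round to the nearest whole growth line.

Specimen A: true growth line count = 181 + 9 = 190.
A: Mean rate = 69.5 mm / 190 years ≈ 0.366 mm per year.
Specimen B: 58.2 mm / 0.366 mm per year = 159.02 years ≈ 159 growth lines.

159 growth lines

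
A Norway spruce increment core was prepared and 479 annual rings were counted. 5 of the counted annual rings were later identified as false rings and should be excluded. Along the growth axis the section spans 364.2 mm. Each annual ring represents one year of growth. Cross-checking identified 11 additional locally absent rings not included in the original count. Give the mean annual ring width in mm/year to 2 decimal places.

Adjusted count: 479 − 5 + 11 = 485 annual rings.
364.2 mm over 485 years gives 364.2 / 485 ≈ 0.75 mm/year.

0.75 mm/year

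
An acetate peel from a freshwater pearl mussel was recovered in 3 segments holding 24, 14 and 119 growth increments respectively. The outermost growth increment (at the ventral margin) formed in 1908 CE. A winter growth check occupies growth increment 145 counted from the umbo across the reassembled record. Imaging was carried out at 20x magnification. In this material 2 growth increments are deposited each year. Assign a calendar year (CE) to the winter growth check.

Total growth increments = 24 + 14 + 119 = 157.
The winter growth check sits at growth increment 145 from the umbo, so 157 − 145 = 12 growth increments formed after it.
With 2 growth increments per year, 12 / 2 = 6 years.
1908 − 6 = 1902 CE.

1902 CE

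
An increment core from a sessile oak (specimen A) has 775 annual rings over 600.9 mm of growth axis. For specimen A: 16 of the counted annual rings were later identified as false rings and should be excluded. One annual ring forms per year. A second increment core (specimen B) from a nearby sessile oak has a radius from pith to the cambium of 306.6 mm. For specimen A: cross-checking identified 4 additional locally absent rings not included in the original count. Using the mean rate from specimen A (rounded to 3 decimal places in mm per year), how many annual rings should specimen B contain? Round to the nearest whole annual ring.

389 annual rings

Specimen A: true annual ring count = 775 − 16 + 4 = 763.
A: 600.9 mm over 763 years gives 600.9 / 763 ≈ 0.788 mm/yr.
B spans 306.6 / 0.788 = 389.09 years ≈ 389 annual rings.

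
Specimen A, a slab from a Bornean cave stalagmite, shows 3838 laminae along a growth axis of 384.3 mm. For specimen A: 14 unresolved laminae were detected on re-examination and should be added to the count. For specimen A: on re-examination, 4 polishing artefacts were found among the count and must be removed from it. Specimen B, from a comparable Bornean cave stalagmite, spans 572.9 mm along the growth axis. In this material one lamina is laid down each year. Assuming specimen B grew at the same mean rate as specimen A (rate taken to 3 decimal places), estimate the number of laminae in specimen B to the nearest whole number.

Specimen A: adjusted count: 3838 − 4 + 14 = 3848 laminae.
A: Extension rate ≈ 384.3 / 3848 = 0.100 mm/year.
B spans 572.9 / 0.100 = 5729.00 years ≈ 5729 laminae.

5729 laminae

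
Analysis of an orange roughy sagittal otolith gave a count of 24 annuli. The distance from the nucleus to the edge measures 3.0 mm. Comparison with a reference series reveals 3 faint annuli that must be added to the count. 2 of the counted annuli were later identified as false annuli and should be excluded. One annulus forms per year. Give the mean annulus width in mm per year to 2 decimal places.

0.12 mm per year

Adjusted count: 24 − 2 + 3 = 25 annuli.
3.0 mm over 25 years gives 3.0 / 25 ≈ 0.12 mm per year.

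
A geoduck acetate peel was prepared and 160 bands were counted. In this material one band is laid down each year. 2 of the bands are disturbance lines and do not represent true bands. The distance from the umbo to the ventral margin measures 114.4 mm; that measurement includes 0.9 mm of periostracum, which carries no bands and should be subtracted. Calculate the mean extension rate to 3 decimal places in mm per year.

After corrections the count is 160 − 2 = 158 bands.
Removing the 0.9 mm offcut leaves 114.4 − 0.9 = 113.5 mm.
113.5 mm over 158 years gives 113.5 / 158 ≈ 0.718 mm per year.

0.718 mm per year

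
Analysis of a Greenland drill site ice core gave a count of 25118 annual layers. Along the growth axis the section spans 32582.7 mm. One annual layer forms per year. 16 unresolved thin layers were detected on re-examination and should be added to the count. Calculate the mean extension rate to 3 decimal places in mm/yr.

1.296 mm/yr

Adjusted count: 25118 + 16 = 25134 annual layers.
Mean rate = 32582.7 mm / 25134 years ≈ 1.296 mm/yr.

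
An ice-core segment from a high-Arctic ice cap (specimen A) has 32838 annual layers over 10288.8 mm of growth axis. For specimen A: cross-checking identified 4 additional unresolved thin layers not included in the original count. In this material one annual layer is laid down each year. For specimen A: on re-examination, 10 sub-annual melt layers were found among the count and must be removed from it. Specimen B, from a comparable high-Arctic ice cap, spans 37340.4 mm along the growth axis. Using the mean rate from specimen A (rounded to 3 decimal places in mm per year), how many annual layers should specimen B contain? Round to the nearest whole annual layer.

Specimen A: adjusted count: 32838 − 10 + 4 = 32832 annual layers.
A: Mean rate = 10288.8 mm / 32832 years ≈ 0.313 mm/yr.
For B, 37340.4 / 0.313 = 119298.40 years ≈ 119298 annual layers.

119298 annual layers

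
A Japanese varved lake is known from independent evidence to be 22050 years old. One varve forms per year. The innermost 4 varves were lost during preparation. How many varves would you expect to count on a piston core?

22046 varves

One varve per year gives 22050 varves over 22050 years.
Less the 4 uncaptured varves: 22050 − 4 = 22046.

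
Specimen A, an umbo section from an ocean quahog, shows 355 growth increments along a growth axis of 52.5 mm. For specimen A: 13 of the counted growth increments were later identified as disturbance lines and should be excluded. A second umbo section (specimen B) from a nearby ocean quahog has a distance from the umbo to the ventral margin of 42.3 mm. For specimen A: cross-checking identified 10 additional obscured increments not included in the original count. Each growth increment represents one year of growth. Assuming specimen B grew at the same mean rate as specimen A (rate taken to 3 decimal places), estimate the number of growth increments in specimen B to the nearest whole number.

284 growth increments

Specimen A: correcting the raw count gives 355 − 13 + 10 = 352 true growth increments.
A: 52.5 mm over 352 years gives 52.5 / 352 ≈ 0.149 mm per year.
Specimen B: 42.3 mm / 0.149 mm per year = 283.89 years ≈ 284 growth increments.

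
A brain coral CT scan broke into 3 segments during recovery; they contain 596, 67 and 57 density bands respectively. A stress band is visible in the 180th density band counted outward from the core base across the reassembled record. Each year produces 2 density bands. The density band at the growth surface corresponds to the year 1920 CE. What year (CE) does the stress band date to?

1650 CE

Total density bands = 596 + 67 + 57 = 720.
Between density band 180 and the growth surface there are 720 − 180 = 540 density bands.
With 2 density bands per year, 540 / 2 = 270 years.
1920 − 270 = 1650 CE.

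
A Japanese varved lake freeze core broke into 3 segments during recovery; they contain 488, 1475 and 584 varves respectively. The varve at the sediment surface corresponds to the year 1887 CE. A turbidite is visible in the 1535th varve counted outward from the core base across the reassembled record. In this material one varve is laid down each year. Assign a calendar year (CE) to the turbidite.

875 CE

Total varves = 488 + 1475 + 584 = 2547.
2547 − 1535 = 1012 varves lie beyond the turbidite toward the sediment surface.
Counting back 1012 years from 1887 CE places the turbidite in 1887 − 1012 = 875 CE.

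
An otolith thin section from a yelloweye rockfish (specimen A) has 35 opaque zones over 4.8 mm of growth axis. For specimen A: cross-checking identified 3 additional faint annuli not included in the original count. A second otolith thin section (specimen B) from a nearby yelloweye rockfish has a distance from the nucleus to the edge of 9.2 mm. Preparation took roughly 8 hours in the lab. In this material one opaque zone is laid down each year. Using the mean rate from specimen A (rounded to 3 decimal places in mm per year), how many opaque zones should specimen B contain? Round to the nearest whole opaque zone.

Specimen A: correcting the raw count gives 35 + 3 = 38 true opaque zones.
A: 4.8 mm over 38 years gives 4.8 / 38 ≈ 0.126 mm per year.
For B, 9.2 / 0.126 = 73.02 years ≈ 73 opaque zones.

73 opaque zones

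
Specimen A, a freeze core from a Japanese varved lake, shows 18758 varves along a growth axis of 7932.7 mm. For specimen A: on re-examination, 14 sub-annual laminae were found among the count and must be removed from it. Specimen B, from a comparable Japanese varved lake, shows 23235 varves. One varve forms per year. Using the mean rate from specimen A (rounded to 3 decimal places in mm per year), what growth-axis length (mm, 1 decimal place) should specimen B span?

Specimen A: after corrections the count is 18758 − 14 = 18744 varves.
A: 7932.7 mm over 18744 years gives 7932.7 / 18744 ≈ 0.423 mm/year.
For B, 0.423 mm/year × 23235 years = 9828.4 mm.

9828.4 mm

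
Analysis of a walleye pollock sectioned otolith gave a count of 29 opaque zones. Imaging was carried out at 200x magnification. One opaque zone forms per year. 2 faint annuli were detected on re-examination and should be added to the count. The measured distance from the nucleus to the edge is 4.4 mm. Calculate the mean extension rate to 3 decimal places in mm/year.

0.142 mm/year

After corrections the count is 29 + 2 = 31 opaque zones.
4.4 mm over 31 years gives 4.4 / 31 ≈ 0.142 mm/year.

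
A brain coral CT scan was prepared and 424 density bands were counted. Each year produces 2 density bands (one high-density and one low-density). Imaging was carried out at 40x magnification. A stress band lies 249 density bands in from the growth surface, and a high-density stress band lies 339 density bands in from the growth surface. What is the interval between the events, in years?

The two markers are separated by 339 − 249 = 90 density bands.
With 2 density bands per year, 90 / 2 = 45 years.

45 yr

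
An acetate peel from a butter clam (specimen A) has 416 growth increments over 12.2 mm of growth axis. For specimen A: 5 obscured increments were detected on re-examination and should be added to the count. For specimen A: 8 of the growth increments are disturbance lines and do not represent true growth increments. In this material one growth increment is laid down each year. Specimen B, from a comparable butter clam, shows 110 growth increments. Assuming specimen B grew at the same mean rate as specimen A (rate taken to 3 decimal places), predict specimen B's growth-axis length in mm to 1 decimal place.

Specimen A: after corrections the count is 416 − 8 + 5 = 413 growth increments.
A: Mean rate = 12.2 mm / 413 years ≈ 0.030 mm/yr.
B's length ≈ 0.030 × 110 = 3.3 mm.

3.3 mm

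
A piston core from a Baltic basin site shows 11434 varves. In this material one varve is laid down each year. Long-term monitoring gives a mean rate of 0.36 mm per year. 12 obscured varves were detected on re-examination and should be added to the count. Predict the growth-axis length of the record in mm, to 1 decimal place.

4120.6 mm

True varve count = 11434 + 12 = 11446.
11446 years at 0.36 mm/year gives 0.36 × 11446 = 4120.6 mm.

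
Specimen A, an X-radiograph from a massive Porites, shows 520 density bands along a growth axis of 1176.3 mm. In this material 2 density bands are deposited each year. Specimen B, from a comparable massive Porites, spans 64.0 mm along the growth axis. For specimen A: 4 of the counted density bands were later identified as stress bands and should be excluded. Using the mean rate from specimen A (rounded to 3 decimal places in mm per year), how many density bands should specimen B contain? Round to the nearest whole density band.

Specimen A: correcting the raw count gives 520 − 4 = 516 true density bands.
Specimen A: with 2 density bands per year, 516 / 2 = 258 years.
A: Mean rate = 1176.3 mm / 258 years ≈ 4.559 mm/year.
B spans 64.0 / 4.559 = 14.04 years; at 2 density bands per year that is 14.04 × 2 ≈ 28 density bands.

28 density bands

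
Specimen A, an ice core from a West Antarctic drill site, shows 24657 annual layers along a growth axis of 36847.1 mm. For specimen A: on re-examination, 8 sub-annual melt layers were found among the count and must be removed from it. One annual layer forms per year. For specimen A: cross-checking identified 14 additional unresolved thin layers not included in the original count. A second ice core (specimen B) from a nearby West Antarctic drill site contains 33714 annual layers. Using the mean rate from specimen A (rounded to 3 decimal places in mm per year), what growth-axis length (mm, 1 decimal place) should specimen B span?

50368.7 mm

Specimen A: correcting the raw count gives 24657 − 8 + 14 = 24663 true annual layers.
A: 36847.1 mm over 24663 years gives 36847.1 / 24663 ≈ 1.494 mm/year.
Length of B = 1.494 × 33714 = 50368.7 mm.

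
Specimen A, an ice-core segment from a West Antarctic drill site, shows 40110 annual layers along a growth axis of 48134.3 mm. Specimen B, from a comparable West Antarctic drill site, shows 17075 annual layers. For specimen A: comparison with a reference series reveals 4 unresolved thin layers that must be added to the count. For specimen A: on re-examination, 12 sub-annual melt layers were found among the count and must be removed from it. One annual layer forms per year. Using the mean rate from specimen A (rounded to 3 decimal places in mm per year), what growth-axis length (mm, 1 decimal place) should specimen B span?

Specimen A: correcting the raw count gives 40110 − 12 + 4 = 40102 true annual layers.
A: 48134.3 mm over 40102 years gives 48134.3 / 40102 ≈ 1.200 mm per year.
B's length ≈ 1.200 × 17075 = 20490.0 mm.

20490.0 mm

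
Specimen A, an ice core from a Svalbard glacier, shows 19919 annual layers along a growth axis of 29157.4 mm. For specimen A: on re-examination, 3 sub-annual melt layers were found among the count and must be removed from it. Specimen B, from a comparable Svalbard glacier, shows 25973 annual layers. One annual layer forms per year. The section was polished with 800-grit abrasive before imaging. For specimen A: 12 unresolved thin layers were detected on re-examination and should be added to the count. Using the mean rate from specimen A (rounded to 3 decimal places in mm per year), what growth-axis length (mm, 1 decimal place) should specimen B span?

Specimen A: correcting the raw count gives 19919 − 3 + 12 = 19928 true annual layers.
A: Mean rate = 29157.4 mm / 19928 years ≈ 1.463 mm/yr.
B's length ≈ 1.463 × 25973 = 37998.5 mm.

37998.5 mm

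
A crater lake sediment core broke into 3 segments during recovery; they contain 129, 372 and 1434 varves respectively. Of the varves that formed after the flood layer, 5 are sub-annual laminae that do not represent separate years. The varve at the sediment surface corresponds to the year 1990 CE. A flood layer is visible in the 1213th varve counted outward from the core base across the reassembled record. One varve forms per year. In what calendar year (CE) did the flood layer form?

Total varves = 129 + 372 + 1434 = 1935.
1935 − 1213 = 722 varves lie beyond the flood layer toward the sediment surface.
Excluding 5 false varves: 722 − 5 = 717.
Counting back 717 years from 1990 CE places the flood layer in 1990 − 717 = 1273 CE.

1273 CE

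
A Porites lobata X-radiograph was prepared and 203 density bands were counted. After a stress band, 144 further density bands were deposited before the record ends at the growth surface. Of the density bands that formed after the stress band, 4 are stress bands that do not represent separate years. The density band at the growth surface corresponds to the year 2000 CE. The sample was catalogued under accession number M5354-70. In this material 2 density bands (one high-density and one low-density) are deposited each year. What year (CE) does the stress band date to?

1930 CE

144 density bands post-date the stress band.
144 − 4 false = 140 true density bands after the stress band.
140 density bands at 2 per year is 140 / 2 = 70 years.
Counting back 70 years from 2000 CE places the stress band in 2000 − 70 = 1930 CE.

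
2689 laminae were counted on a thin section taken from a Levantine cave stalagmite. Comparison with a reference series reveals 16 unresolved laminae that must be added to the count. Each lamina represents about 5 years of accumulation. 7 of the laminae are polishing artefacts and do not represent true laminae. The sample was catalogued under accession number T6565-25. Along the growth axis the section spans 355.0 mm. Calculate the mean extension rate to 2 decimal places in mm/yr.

0.03 mm/yr

True lamina count = 2689 − 7 + 16 = 2698.
At 5 years per lamina, 2698 × 5 = 13490 years.
355.0 mm over 13490 years gives 355.0 / 13490 ≈ 0.03 mm/yr.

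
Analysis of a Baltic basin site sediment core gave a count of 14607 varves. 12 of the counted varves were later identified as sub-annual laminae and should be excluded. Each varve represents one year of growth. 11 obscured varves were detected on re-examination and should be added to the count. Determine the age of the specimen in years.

14606 years

After corrections the count is 14607 − 12 + 11 = 14606 varves.
One varve per year makes the duration 14606 years.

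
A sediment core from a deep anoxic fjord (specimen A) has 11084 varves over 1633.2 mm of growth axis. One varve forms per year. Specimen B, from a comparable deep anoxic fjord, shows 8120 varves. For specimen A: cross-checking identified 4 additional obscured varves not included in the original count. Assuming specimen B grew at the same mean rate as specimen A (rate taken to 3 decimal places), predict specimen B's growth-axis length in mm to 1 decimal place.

Specimen A: after corrections the count is 11084 + 4 = 11088 varves.
A: Extension rate ≈ 1633.2 / 11088 = 0.147 mm per year.
B's length ≈ 0.147 × 8120 = 1193.6 mm.

1193.6 mm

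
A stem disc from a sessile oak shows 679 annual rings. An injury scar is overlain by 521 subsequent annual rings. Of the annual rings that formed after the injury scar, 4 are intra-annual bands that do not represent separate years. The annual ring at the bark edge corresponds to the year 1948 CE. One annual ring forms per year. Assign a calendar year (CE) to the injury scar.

521 annual rings post-date the injury scar.
Excluding 4 false annual rings: 521 − 4 = 517.
Counting back 517 years from 1948 CE places the injury scar in 1948 − 517 = 1431 CE.

1431 CE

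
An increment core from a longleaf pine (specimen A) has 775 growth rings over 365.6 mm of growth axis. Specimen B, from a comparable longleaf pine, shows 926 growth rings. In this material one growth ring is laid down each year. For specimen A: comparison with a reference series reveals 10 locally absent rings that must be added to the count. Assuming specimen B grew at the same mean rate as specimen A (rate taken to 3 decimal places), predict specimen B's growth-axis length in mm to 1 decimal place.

431.5 mm

Specimen A: true growth ring count = 775 + 10 = 785.
A: 365.6 mm over 785 years gives 365.6 / 785 ≈ 0.466 mm/year.
For B, 0.466 mm/year × 926 years = 431.5 mm.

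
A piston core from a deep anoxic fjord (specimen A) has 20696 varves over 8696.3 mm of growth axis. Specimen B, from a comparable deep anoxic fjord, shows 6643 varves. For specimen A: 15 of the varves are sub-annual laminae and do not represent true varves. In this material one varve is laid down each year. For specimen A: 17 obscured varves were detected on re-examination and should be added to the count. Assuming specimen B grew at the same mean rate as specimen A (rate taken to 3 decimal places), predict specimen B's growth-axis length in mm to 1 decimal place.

2790.1 mm

Specimen A: after corrections the count is 20696 − 15 + 17 = 20698 varves.
A: 8696.3 mm over 20698 years gives 8696.3 / 20698 ≈ 0.420 mm/year.
Length of B = 0.420 × 6643 = 2790.1 mm.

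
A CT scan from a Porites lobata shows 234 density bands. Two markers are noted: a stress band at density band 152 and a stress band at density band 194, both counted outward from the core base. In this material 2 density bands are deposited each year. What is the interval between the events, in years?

194 − 152 = 42 density bands lie between the two events.
With 2 density bands per year, 42 / 2 = 21 years.

21 yr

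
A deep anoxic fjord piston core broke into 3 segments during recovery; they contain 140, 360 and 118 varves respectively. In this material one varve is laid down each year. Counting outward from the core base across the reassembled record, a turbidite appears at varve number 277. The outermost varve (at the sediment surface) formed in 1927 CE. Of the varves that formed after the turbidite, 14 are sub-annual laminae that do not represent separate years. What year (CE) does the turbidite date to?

1600 CE

Total varves = 140 + 360 + 118 = 618.
The turbidite sits at varve 277 from the core base, so 618 − 277 = 341 varves formed after it.
341 − 14 false = 327 true varves after the turbidite.
The varve at the sediment surface is 1927 CE, so the turbidite dates to 1927 − 327 = 1600 CE.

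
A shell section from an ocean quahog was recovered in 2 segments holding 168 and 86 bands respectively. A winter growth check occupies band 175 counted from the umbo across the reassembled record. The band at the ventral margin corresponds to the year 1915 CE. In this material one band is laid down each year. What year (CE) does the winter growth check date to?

1836 CE

Total bands = 168 + 86 = 254.
The winter growth check sits at band 175 from the umbo, so 254 − 175 = 79 bands formed after it.
1915 − 79 = 1836 CE.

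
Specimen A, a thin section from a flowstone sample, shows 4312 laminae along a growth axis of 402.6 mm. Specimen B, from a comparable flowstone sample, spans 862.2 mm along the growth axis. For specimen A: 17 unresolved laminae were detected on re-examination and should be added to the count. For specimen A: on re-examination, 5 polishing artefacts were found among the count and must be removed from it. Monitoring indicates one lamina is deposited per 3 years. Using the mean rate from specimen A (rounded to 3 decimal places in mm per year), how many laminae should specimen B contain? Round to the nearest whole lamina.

Specimen A: true lamina count = 4312 − 5 + 17 = 4324.
Specimen A: multiplying by 3 years per lamina: 4324 × 3 = 12972 years.
A: Extension rate ≈ 402.6 / 12972 = 0.031 mm/yr.
B spans 862.2 / 0.031 = 27812.90 years; at 3 years per lamina that is 27812.90 / 3 ≈ 9271 laminae.

9271 laminae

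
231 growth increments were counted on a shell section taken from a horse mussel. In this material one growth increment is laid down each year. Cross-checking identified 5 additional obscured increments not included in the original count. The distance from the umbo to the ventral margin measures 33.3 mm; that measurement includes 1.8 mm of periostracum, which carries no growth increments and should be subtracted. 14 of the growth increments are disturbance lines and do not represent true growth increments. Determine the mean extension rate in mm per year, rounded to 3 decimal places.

Correcting the raw count gives 231 − 14 + 5 = 222 true growth increments.
The growth record spans 33.3 − 1.8 = 31.5 mm.
Extension rate ≈ 31.5 / 222 = 0.142 mm per year.

0.142 mm per year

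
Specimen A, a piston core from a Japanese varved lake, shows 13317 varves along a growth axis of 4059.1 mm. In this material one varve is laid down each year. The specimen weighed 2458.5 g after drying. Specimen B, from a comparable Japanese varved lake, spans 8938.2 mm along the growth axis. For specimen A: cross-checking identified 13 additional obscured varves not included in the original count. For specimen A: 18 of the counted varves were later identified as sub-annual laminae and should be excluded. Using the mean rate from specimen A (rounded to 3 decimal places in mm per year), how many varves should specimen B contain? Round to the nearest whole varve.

Specimen A: correcting the raw count gives 13317 − 18 + 13 = 13312 true varves.
A: 4059.1 mm over 13312 years gives 4059.1 / 13312 ≈ 0.305 mm/yr.
For B, 8938.2 / 0.305 = 29305.57 years ≈ 29306 varves.

29306 varves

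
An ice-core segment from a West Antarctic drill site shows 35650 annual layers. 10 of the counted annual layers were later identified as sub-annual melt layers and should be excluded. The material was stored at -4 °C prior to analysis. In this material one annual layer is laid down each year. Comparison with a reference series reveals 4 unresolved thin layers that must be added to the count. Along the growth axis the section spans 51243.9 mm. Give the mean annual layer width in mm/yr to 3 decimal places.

1.438 mm/yr

Correcting the raw count gives 35650 − 10 + 4 = 35644 true annual layers.
51243.9 mm over 35644 years gives 51243.9 / 35644 ≈ 1.438 mm/yr.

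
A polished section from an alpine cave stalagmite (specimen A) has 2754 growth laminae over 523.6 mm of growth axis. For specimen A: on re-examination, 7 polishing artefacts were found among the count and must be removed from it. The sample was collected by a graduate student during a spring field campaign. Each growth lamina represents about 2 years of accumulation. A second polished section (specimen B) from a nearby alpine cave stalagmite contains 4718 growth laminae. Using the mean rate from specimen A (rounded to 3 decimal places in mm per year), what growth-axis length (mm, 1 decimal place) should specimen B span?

896.4 mm

Specimen A: true growth lamina count = 2754 − 7 = 2747.
Specimen A: at 2 years per growth lamina, 2747 × 2 = 5494 years.
A: 523.6 mm over 5494 years gives 523.6 / 5494 ≈ 0.095 mm/yr.
Specimen B: multiplying by 2 years per growth lamina: 4718 × 2 = 9436 years. For B, 0.095 mm/year × 9436 years = 896.4 mm.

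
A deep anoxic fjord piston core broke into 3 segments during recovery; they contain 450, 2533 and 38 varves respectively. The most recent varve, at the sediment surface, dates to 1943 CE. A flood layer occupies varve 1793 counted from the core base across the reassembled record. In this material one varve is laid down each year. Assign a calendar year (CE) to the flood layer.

715 CE

Total varves = 450 + 2533 + 38 = 3021.
Between varve 1793 and the sediment surface there are 3021 − 1793 = 1228 varves.
1943 − 1228 = 715 CE.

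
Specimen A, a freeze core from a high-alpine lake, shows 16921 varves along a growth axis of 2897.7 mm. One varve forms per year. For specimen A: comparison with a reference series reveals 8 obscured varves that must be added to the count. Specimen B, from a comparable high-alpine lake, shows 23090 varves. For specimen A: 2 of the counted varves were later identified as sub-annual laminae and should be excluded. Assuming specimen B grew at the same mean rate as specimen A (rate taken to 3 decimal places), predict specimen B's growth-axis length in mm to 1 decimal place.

Specimen A: true varve count = 16921 − 2 + 8 = 16927.
A: Mean rate = 2897.7 mm / 16927 years ≈ 0.171 mm per year.
Length of B = 0.171 × 23090 = 3948.4 mm.

3948.4 mm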